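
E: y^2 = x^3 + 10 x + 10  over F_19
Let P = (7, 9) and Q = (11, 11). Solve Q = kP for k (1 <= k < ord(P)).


Enumerate multiples of P until we hit Q = (11, 11):
  1P = (7, 9)
  2P = (11, 11)
Match found at i = 2.

k = 2


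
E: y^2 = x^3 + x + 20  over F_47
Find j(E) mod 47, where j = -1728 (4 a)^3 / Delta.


Delta = -16(4 a^3 + 27 b^2) mod 47 = 2
-1728 * (4 a)^3 = -1728 * (4*1)^3 mod 47 = 46
j = 46 * 2^(-1) mod 47 = 23

j = 23 (mod 47)


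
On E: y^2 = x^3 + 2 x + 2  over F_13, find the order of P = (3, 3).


Compute successive multiples of P until we hit O:
  1P = (3, 3)
  2P = (4, 3)
  3P = (6, 10)
  4P = (8, 7)
  5P = (12, 8)
  6P = (2, 12)
  7P = (11, 4)
  8P = (11, 9)
  ... (continuing to 15P)
  15P = O

ord(P) = 15


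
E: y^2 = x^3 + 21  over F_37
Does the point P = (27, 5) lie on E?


Check whether y^2 = x^3 + 0 x + 21 (mod 37) for (x, y) = (27, 5).
LHS: y^2 = 5^2 mod 37 = 25
RHS: x^3 + 0 x + 21 = 27^3 + 0*27 + 21 mod 37 = 20
LHS != RHS

No, not on the curve


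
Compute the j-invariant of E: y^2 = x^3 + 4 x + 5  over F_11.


Delta = -16(4 a^3 + 27 b^2) mod 11 = 9
-1728 * (4 a)^3 = -1728 * (4*4)^3 mod 11 = 7
j = 7 * 9^(-1) mod 11 = 2

j = 2 (mod 11)


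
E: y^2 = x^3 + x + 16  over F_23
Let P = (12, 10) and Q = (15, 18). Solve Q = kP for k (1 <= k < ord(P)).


Enumerate multiples of P until we hit Q = (15, 18):
  1P = (12, 10)
  2P = (11, 22)
  3P = (6, 10)
  4P = (5, 13)
  5P = (9, 15)
  6P = (15, 18)
Match found at i = 6.

k = 6


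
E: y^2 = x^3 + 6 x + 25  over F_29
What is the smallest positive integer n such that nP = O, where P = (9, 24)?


Compute successive multiples of P until we hit O:
  1P = (9, 24)
  2P = (2, 25)
  3P = (5, 21)
  4P = (21, 25)
  5P = (27, 18)
  6P = (6, 4)
  7P = (23, 18)
  8P = (25, 16)
  ... (continuing to 37P)
  37P = O

ord(P) = 37


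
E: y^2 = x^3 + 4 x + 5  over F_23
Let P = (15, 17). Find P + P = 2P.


Doubling: s = (3 x1^2 + a) / (2 y1)
s = (3*15^2 + 4) / (2*17) mod 23 = 22
x3 = s^2 - 2 x1 mod 23 = 22^2 - 2*15 = 17
y3 = s (x1 - x3) - y1 mod 23 = 22 * (15 - 17) - 17 = 8

2P = (17, 8)


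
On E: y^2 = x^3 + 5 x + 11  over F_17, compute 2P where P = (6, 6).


k = 2 = 10_2 (binary, LSB first: 01)
Double-and-add from P = (6, 6):
  bit 0 = 0: acc unchanged = O
  bit 1 = 1: acc = O + (1, 0) = (1, 0)

2P = (1, 0)


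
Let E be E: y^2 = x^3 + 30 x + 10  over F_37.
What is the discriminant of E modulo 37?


4 a^3 + 27 b^2 = 4*30^3 + 27*10^2 = 108000 + 2700 = 110700
Delta = -16 * (110700) = -1771200
Delta mod 37 = 27

Delta = 27 (mod 37)


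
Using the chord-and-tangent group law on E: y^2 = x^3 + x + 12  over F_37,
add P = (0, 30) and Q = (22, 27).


P != Q, so use the chord formula.
s = (y2 - y1) / (x2 - x1) = (34) / (22) mod 37 = 15
x3 = s^2 - x1 - x2 mod 37 = 15^2 - 0 - 22 = 18
y3 = s (x1 - x3) - y1 mod 37 = 15 * (0 - 18) - 30 = 33

P + Q = (18, 33)


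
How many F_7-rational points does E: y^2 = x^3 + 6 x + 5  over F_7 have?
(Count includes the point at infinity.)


For each x in F_7, count y with y^2 = x^3 + 6 x + 5 mod 7:
  x = 2: RHS = 4, y in [2, 5]  -> 2 point(s)
  x = 3: RHS = 1, y in [1, 6]  -> 2 point(s)
  x = 4: RHS = 2, y in [3, 4]  -> 2 point(s)
Affine points: 6. Add the point at infinity: total = 7.

#E(F_7) = 7


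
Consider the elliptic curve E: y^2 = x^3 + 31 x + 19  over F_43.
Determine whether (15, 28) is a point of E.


Check whether y^2 = x^3 + 31 x + 19 (mod 43) for (x, y) = (15, 28).
LHS: y^2 = 28^2 mod 43 = 10
RHS: x^3 + 31 x + 19 = 15^3 + 31*15 + 19 mod 43 = 32
LHS != RHS

No, not on the curve


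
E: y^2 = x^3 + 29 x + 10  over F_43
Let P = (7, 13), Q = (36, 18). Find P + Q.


P != Q, so use the chord formula.
s = (y2 - y1) / (x2 - x1) = (5) / (29) mod 43 = 15
x3 = s^2 - x1 - x2 mod 43 = 15^2 - 7 - 36 = 10
y3 = s (x1 - x3) - y1 mod 43 = 15 * (7 - 10) - 13 = 28

P + Q = (10, 28)


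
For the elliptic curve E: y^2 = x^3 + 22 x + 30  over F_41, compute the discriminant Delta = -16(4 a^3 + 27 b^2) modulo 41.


4 a^3 + 27 b^2 = 4*22^3 + 27*30^2 = 42592 + 24300 = 66892
Delta = -16 * (66892) = -1070272
Delta mod 41 = 33

Delta = 33 (mod 41)


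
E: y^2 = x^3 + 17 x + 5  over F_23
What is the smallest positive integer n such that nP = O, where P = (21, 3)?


Compute successive multiples of P until we hit O:
  1P = (21, 3)
  2P = (5, 13)
  3P = (15, 22)
  4P = (13, 10)
  5P = (16, 7)
  6P = (17, 3)
  7P = (8, 20)
  8P = (10, 18)
  ... (continuing to 26P)
  26P = O

ord(P) = 26


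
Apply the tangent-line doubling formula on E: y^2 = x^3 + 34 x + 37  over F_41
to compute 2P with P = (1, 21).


Doubling: s = (3 x1^2 + a) / (2 y1)
s = (3*1^2 + 34) / (2*21) mod 41 = 37
x3 = s^2 - 2 x1 mod 41 = 37^2 - 2*1 = 14
y3 = s (x1 - x3) - y1 mod 41 = 37 * (1 - 14) - 21 = 31

2P = (14, 31)


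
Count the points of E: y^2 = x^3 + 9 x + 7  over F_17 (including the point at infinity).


For each x in F_17, count y with y^2 = x^3 + 9 x + 7 mod 17:
  x = 1: RHS = 0, y in [0]  -> 1 point(s)
  x = 2: RHS = 16, y in [4, 13]  -> 2 point(s)
  x = 8: RHS = 13, y in [8, 9]  -> 2 point(s)
  x = 9: RHS = 1, y in [1, 16]  -> 2 point(s)
  x = 10: RHS = 9, y in [3, 14]  -> 2 point(s)
  x = 11: RHS = 9, y in [3, 14]  -> 2 point(s)
  x = 13: RHS = 9, y in [3, 14]  -> 2 point(s)
  x = 14: RHS = 4, y in [2, 15]  -> 2 point(s)
  x = 15: RHS = 15, y in [7, 10]  -> 2 point(s)
Affine points: 17. Add the point at infinity: total = 18.

#E(F_17) = 18


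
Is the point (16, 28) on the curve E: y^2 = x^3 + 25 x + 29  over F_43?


Check whether y^2 = x^3 + 25 x + 29 (mod 43) for (x, y) = (16, 28).
LHS: y^2 = 28^2 mod 43 = 10
RHS: x^3 + 25 x + 29 = 16^3 + 25*16 + 29 mod 43 = 10
LHS = RHS

Yes, on the curve


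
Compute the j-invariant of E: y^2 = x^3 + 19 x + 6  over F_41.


Delta = -16(4 a^3 + 27 b^2) mod 41 = 39
-1728 * (4 a)^3 = -1728 * (4*19)^3 mod 41 = 25
j = 25 * 39^(-1) mod 41 = 8

j = 8 (mod 41)


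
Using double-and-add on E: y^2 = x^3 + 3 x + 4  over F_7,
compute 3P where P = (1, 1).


k = 3 = 11_2 (binary, LSB first: 11)
Double-and-add from P = (1, 1):
  bit 0 = 1: acc = O + (1, 1) = (1, 1)
  bit 1 = 1: acc = (1, 1) + (0, 2) = (0, 5)

3P = (0, 5)


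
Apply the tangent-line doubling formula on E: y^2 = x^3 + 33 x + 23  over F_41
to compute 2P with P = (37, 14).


Doubling: s = (3 x1^2 + a) / (2 y1)
s = (3*37^2 + 33) / (2*14) mod 41 = 19
x3 = s^2 - 2 x1 mod 41 = 19^2 - 2*37 = 0
y3 = s (x1 - x3) - y1 mod 41 = 19 * (37 - 0) - 14 = 33

2P = (0, 33)


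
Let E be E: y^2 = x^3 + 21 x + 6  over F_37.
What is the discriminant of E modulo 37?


4 a^3 + 27 b^2 = 4*21^3 + 27*6^2 = 37044 + 972 = 38016
Delta = -16 * (38016) = -608256
Delta mod 37 = 24

Delta = 24 (mod 37)


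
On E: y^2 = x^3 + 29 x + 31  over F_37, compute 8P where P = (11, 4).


k = 8 = 1000_2 (binary, LSB first: 0001)
Double-and-add from P = (11, 4):
  bit 0 = 0: acc unchanged = O
  bit 1 = 0: acc unchanged = O
  bit 2 = 0: acc unchanged = O
  bit 3 = 1: acc = O + (11, 33) = (11, 33)

8P = (11, 33)


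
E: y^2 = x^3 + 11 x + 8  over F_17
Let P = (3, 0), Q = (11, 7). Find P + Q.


P != Q, so use the chord formula.
s = (y2 - y1) / (x2 - x1) = (7) / (8) mod 17 = 3
x3 = s^2 - x1 - x2 mod 17 = 3^2 - 3 - 11 = 12
y3 = s (x1 - x3) - y1 mod 17 = 3 * (3 - 12) - 0 = 7

P + Q = (12, 7)


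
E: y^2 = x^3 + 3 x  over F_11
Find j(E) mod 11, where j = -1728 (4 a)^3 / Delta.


Delta = -16(4 a^3 + 27 b^2) mod 11 = 10
-1728 * (4 a)^3 = -1728 * (4*3)^3 mod 11 = 10
j = 10 * 10^(-1) mod 11 = 1

j = 1 (mod 11)


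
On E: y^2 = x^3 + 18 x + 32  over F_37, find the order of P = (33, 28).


Compute successive multiples of P until we hit O:
  1P = (33, 28)
  2P = (5, 5)
  3P = (27, 6)
  4P = (11, 28)
  5P = (30, 9)
  6P = (10, 19)
  7P = (35, 5)
  8P = (18, 3)
  ... (continuing to 31P)
  31P = O

ord(P) = 31


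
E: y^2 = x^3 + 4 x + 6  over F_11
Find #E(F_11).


For each x in F_11, count y with y^2 = x^3 + 4 x + 6 mod 11:
  x = 1: RHS = 0, y in [0]  -> 1 point(s)
  x = 2: RHS = 0, y in [0]  -> 1 point(s)
  x = 3: RHS = 1, y in [1, 10]  -> 2 point(s)
  x = 4: RHS = 9, y in [3, 8]  -> 2 point(s)
  x = 6: RHS = 4, y in [2, 9]  -> 2 point(s)
  x = 7: RHS = 3, y in [5, 6]  -> 2 point(s)
  x = 8: RHS = 0, y in [0]  -> 1 point(s)
  x = 9: RHS = 1, y in [1, 10]  -> 2 point(s)
  x = 10: RHS = 1, y in [1, 10]  -> 2 point(s)
Affine points: 15. Add the point at infinity: total = 16.

#E(F_11) = 16


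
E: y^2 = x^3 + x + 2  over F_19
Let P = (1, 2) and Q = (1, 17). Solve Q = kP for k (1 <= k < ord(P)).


Enumerate multiples of P until we hit Q = (1, 17):
  1P = (1, 2)
  2P = (18, 0)
  3P = (1, 17)
Match found at i = 3.

k = 3


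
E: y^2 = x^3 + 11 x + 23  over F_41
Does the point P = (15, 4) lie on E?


Check whether y^2 = x^3 + 11 x + 23 (mod 41) for (x, y) = (15, 4).
LHS: y^2 = 4^2 mod 41 = 16
RHS: x^3 + 11 x + 23 = 15^3 + 11*15 + 23 mod 41 = 37
LHS != RHS

No, not on the curve


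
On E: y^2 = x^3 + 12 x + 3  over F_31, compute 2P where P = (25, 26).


Doubling: s = (3 x1^2 + a) / (2 y1)
s = (3*25^2 + 12) / (2*26) mod 31 = 19
x3 = s^2 - 2 x1 mod 31 = 19^2 - 2*25 = 1
y3 = s (x1 - x3) - y1 mod 31 = 19 * (25 - 1) - 26 = 27

2P = (1, 27)


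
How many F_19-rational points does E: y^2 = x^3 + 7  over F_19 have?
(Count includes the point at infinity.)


For each x in F_19, count y with y^2 = x^3 + 0 x + 7 mod 19:
  x = 0: RHS = 7, y in [8, 11]  -> 2 point(s)
  x = 8: RHS = 6, y in [5, 14]  -> 2 point(s)
  x = 10: RHS = 0, y in [0]  -> 1 point(s)
  x = 12: RHS = 6, y in [5, 14]  -> 2 point(s)
  x = 13: RHS = 0, y in [0]  -> 1 point(s)
  x = 15: RHS = 0, y in [0]  -> 1 point(s)
  x = 18: RHS = 6, y in [5, 14]  -> 2 point(s)
Affine points: 11. Add the point at infinity: total = 12.

#E(F_19) = 12


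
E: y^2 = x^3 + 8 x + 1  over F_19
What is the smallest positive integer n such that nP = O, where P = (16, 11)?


Compute successive multiples of P until we hit O:
  1P = (16, 11)
  2P = (7, 18)
  3P = (2, 14)
  4P = (12, 18)
  5P = (0, 18)
  6P = (0, 1)
  7P = (12, 1)
  8P = (2, 5)
  ... (continuing to 11P)
  11P = O

ord(P) = 11


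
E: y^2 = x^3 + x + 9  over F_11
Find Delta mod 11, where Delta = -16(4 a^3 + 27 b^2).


4 a^3 + 27 b^2 = 4*1^3 + 27*9^2 = 4 + 2187 = 2191
Delta = -16 * (2191) = -35056
Delta mod 11 = 1

Delta = 1 (mod 11)


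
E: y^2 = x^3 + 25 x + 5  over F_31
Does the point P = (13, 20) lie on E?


Check whether y^2 = x^3 + 25 x + 5 (mod 31) for (x, y) = (13, 20).
LHS: y^2 = 20^2 mod 31 = 28
RHS: x^3 + 25 x + 5 = 13^3 + 25*13 + 5 mod 31 = 16
LHS != RHS

No, not on the curve


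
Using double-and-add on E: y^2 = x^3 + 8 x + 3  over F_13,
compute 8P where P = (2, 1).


k = 8 = 1000_2 (binary, LSB first: 0001)
Double-and-add from P = (2, 1):
  bit 0 = 0: acc unchanged = O
  bit 1 = 0: acc unchanged = O
  bit 2 = 0: acc unchanged = O
  bit 3 = 1: acc = O + (1, 5) = (1, 5)

8P = (1, 5)


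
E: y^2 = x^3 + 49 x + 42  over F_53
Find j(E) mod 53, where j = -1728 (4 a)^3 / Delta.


Delta = -16(4 a^3 + 27 b^2) mod 53 = 1
-1728 * (4 a)^3 = -1728 * (4*49)^3 mod 53 = 3
j = 3 * 1^(-1) mod 53 = 3

j = 3 (mod 53)


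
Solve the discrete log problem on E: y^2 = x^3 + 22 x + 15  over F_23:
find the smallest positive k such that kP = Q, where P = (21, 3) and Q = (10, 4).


Enumerate multiples of P until we hit Q = (10, 4):
  1P = (21, 3)
  2P = (8, 17)
  3P = (7, 12)
  4P = (19, 22)
  5P = (10, 19)
  6P = (4, 12)
  7P = (6, 8)
  8P = (14, 10)
  9P = (12, 11)
  10P = (3, 4)
  11P = (11, 22)
  12P = (16, 22)
  13P = (17, 14)
  14P = (17, 9)
  15P = (16, 1)
  16P = (11, 1)
  17P = (3, 19)
  18P = (12, 12)
  19P = (14, 13)
  20P = (6, 15)
  21P = (4, 11)
  22P = (10, 4)
Match found at i = 22.

k = 22


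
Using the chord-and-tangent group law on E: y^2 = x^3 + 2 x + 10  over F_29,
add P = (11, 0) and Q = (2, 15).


P != Q, so use the chord formula.
s = (y2 - y1) / (x2 - x1) = (15) / (20) mod 29 = 8
x3 = s^2 - x1 - x2 mod 29 = 8^2 - 11 - 2 = 22
y3 = s (x1 - x3) - y1 mod 29 = 8 * (11 - 22) - 0 = 28

P + Q = (22, 28)


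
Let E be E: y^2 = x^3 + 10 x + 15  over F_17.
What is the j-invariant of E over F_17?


Delta = -16(4 a^3 + 27 b^2) mod 17 = 11
-1728 * (4 a)^3 = -1728 * (4*10)^3 mod 17 = 4
j = 4 * 11^(-1) mod 17 = 5

j = 5 (mod 17)


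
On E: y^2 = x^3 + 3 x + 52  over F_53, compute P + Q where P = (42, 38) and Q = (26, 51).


P != Q, so use the chord formula.
s = (y2 - y1) / (x2 - x1) = (13) / (37) mod 53 = 29
x3 = s^2 - x1 - x2 mod 53 = 29^2 - 42 - 26 = 31
y3 = s (x1 - x3) - y1 mod 53 = 29 * (42 - 31) - 38 = 16

P + Q = (31, 16)


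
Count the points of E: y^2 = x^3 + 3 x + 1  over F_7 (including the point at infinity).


For each x in F_7, count y with y^2 = x^3 + 3 x + 1 mod 7:
  x = 0: RHS = 1, y in [1, 6]  -> 2 point(s)
  x = 2: RHS = 1, y in [1, 6]  -> 2 point(s)
  x = 3: RHS = 2, y in [3, 4]  -> 2 point(s)
  x = 4: RHS = 0, y in [0]  -> 1 point(s)
  x = 5: RHS = 1, y in [1, 6]  -> 2 point(s)
  x = 6: RHS = 4, y in [2, 5]  -> 2 point(s)
Affine points: 11. Add the point at infinity: total = 12.

#E(F_7) = 12


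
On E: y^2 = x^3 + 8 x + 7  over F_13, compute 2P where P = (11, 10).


Doubling: s = (3 x1^2 + a) / (2 y1)
s = (3*11^2 + 8) / (2*10) mod 13 = 1
x3 = s^2 - 2 x1 mod 13 = 1^2 - 2*11 = 5
y3 = s (x1 - x3) - y1 mod 13 = 1 * (11 - 5) - 10 = 9

2P = (5, 9)


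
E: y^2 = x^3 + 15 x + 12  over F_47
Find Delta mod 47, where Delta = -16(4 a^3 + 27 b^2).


4 a^3 + 27 b^2 = 4*15^3 + 27*12^2 = 13500 + 3888 = 17388
Delta = -16 * (17388) = -278208
Delta mod 47 = 32

Delta = 32 (mod 47)


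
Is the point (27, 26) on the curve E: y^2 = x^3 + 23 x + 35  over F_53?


Check whether y^2 = x^3 + 23 x + 35 (mod 53) for (x, y) = (27, 26).
LHS: y^2 = 26^2 mod 53 = 40
RHS: x^3 + 23 x + 35 = 27^3 + 23*27 + 35 mod 53 = 40
LHS = RHS

Yes, on the curve


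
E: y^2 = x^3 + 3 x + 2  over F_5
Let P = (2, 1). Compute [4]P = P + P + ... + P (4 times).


k = 4 = 100_2 (binary, LSB first: 001)
Double-and-add from P = (2, 1):
  bit 0 = 0: acc unchanged = O
  bit 1 = 0: acc unchanged = O
  bit 2 = 1: acc = O + (2, 4) = (2, 4)

4P = (2, 4)


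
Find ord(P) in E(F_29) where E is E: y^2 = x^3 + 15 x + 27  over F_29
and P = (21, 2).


Compute successive multiples of P until we hit O:
  1P = (21, 2)
  2P = (17, 2)
  3P = (20, 27)
  4P = (4, 8)
  5P = (26, 10)
  6P = (24, 28)
  7P = (14, 20)
  8P = (16, 10)
  ... (continuing to 21P)
  21P = O

ord(P) = 21


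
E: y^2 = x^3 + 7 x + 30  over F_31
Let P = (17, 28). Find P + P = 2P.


Doubling: s = (3 x1^2 + a) / (2 y1)
s = (3*17^2 + 7) / (2*28) mod 31 = 30
x3 = s^2 - 2 x1 mod 31 = 30^2 - 2*17 = 29
y3 = s (x1 - x3) - y1 mod 31 = 30 * (17 - 29) - 28 = 15

2P = (29, 15)


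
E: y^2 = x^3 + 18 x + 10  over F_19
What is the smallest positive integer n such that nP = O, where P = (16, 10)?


Compute successive multiples of P until we hit O:
  1P = (16, 10)
  2P = (17, 2)
  3P = (12, 15)
  4P = (8, 18)
  5P = (15, 8)
  6P = (11, 0)
  7P = (15, 11)
  8P = (8, 1)
  ... (continuing to 12P)
  12P = O

ord(P) = 12


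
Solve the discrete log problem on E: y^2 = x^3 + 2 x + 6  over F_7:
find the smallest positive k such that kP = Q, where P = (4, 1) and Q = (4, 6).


Enumerate multiples of P until we hit Q = (4, 6):
  1P = (4, 1)
  2P = (1, 4)
  3P = (3, 5)
  4P = (2, 5)
  5P = (5, 1)
  6P = (5, 6)
  7P = (2, 2)
  8P = (3, 2)
  9P = (1, 3)
  10P = (4, 6)
Match found at i = 10.

k = 10


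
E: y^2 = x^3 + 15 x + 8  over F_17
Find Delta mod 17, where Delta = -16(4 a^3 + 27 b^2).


4 a^3 + 27 b^2 = 4*15^3 + 27*8^2 = 13500 + 1728 = 15228
Delta = -16 * (15228) = -243648
Delta mod 17 = 13

Delta = 13 (mod 17)


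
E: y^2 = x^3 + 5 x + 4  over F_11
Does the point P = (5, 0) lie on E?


Check whether y^2 = x^3 + 5 x + 4 (mod 11) for (x, y) = (5, 0).
LHS: y^2 = 0^2 mod 11 = 0
RHS: x^3 + 5 x + 4 = 5^3 + 5*5 + 4 mod 11 = 0
LHS = RHS

Yes, on the curve


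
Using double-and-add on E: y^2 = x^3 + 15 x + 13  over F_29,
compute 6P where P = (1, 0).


k = 6 = 110_2 (binary, LSB first: 011)
Double-and-add from P = (1, 0):
  bit 0 = 0: acc unchanged = O
  bit 1 = 1: acc = O + O = O
  bit 2 = 1: acc = O + O = O

6P = O


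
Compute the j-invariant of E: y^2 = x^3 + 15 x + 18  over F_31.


Delta = -16(4 a^3 + 27 b^2) mod 31 = 5
-1728 * (4 a)^3 = -1728 * (4*15)^3 mod 31 = 29
j = 29 * 5^(-1) mod 31 = 12

j = 12 (mod 31)


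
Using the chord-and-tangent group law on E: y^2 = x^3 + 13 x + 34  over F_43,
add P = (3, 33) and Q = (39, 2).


P != Q, so use the chord formula.
s = (y2 - y1) / (x2 - x1) = (12) / (36) mod 43 = 29
x3 = s^2 - x1 - x2 mod 43 = 29^2 - 3 - 39 = 25
y3 = s (x1 - x3) - y1 mod 43 = 29 * (3 - 25) - 33 = 17

P + Q = (25, 17)


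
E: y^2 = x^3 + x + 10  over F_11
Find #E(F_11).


For each x in F_11, count y with y^2 = x^3 + 1 x + 10 mod 11:
  x = 1: RHS = 1, y in [1, 10]  -> 2 point(s)
  x = 2: RHS = 9, y in [3, 8]  -> 2 point(s)
  x = 4: RHS = 1, y in [1, 10]  -> 2 point(s)
  x = 6: RHS = 1, y in [1, 10]  -> 2 point(s)
  x = 9: RHS = 0, y in [0]  -> 1 point(s)
Affine points: 9. Add the point at infinity: total = 10.

#E(F_11) = 10


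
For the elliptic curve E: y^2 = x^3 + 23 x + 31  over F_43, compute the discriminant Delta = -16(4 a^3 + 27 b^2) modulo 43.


4 a^3 + 27 b^2 = 4*23^3 + 27*31^2 = 48668 + 25947 = 74615
Delta = -16 * (74615) = -1193840
Delta mod 43 = 12

Delta = 12 (mod 43)


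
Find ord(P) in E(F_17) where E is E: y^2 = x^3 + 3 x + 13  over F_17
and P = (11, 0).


Compute successive multiples of P until we hit O:
  1P = (11, 0)
  2P = O

ord(P) = 2


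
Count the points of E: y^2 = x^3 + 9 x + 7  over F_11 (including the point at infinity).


For each x in F_11, count y with y^2 = x^3 + 9 x + 7 mod 11:
  x = 2: RHS = 0, y in [0]  -> 1 point(s)
  x = 5: RHS = 1, y in [1, 10]  -> 2 point(s)
  x = 9: RHS = 3, y in [5, 6]  -> 2 point(s)
Affine points: 5. Add the point at infinity: total = 6.

#E(F_11) = 6


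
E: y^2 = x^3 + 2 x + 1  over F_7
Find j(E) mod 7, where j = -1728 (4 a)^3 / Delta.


Delta = -16(4 a^3 + 27 b^2) mod 7 = 1
-1728 * (4 a)^3 = -1728 * (4*2)^3 mod 7 = 1
j = 1 * 1^(-1) mod 7 = 1

j = 1 (mod 7)


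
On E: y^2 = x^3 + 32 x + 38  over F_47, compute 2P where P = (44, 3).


Doubling: s = (3 x1^2 + a) / (2 y1)
s = (3*44^2 + 32) / (2*3) mod 47 = 2
x3 = s^2 - 2 x1 mod 47 = 2^2 - 2*44 = 10
y3 = s (x1 - x3) - y1 mod 47 = 2 * (44 - 10) - 3 = 18

2P = (10, 18)


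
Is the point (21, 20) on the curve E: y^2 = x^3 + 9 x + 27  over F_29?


Check whether y^2 = x^3 + 9 x + 27 (mod 29) for (x, y) = (21, 20).
LHS: y^2 = 20^2 mod 29 = 23
RHS: x^3 + 9 x + 27 = 21^3 + 9*21 + 27 mod 29 = 23
LHS = RHS

Yes, on the curve


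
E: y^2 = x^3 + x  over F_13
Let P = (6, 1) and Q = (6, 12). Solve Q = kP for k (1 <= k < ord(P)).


Enumerate multiples of P until we hit Q = (6, 12):
  1P = (6, 1)
  2P = (4, 4)
  3P = (2, 6)
  4P = (9, 6)
  5P = (8, 0)
  6P = (9, 7)
  7P = (2, 7)
  8P = (4, 9)
  9P = (6, 12)
Match found at i = 9.

k = 9


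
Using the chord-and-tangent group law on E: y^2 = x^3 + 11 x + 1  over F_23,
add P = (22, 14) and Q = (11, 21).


P != Q, so use the chord formula.
s = (y2 - y1) / (x2 - x1) = (7) / (12) mod 23 = 14
x3 = s^2 - x1 - x2 mod 23 = 14^2 - 22 - 11 = 2
y3 = s (x1 - x3) - y1 mod 23 = 14 * (22 - 2) - 14 = 13

P + Q = (2, 13)


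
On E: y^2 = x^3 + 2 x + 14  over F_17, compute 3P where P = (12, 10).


k = 3 = 11_2 (binary, LSB first: 11)
Double-and-add from P = (12, 10):
  bit 0 = 1: acc = O + (12, 10) = (12, 10)
  bit 1 = 1: acc = (12, 10) + (2, 3) = (4, 16)

3P = (4, 16)


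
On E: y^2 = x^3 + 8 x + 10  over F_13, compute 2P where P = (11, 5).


Doubling: s = (3 x1^2 + a) / (2 y1)
s = (3*11^2 + 8) / (2*5) mod 13 = 2
x3 = s^2 - 2 x1 mod 13 = 2^2 - 2*11 = 8
y3 = s (x1 - x3) - y1 mod 13 = 2 * (11 - 8) - 5 = 1

2P = (8, 1)


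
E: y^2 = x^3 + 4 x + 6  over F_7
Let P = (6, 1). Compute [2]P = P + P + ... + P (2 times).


k = 2 = 10_2 (binary, LSB first: 01)
Double-and-add from P = (6, 1):
  bit 0 = 0: acc unchanged = O
  bit 1 = 1: acc = O + (2, 6) = (2, 6)

2P = (2, 6)


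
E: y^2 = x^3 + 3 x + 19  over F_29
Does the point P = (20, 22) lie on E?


Check whether y^2 = x^3 + 3 x + 19 (mod 29) for (x, y) = (20, 22).
LHS: y^2 = 22^2 mod 29 = 20
RHS: x^3 + 3 x + 19 = 20^3 + 3*20 + 19 mod 29 = 17
LHS != RHS

No, not on the curve


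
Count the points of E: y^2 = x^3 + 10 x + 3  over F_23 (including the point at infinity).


For each x in F_23, count y with y^2 = x^3 + 10 x + 3 mod 23:
  x = 0: RHS = 3, y in [7, 16]  -> 2 point(s)
  x = 2: RHS = 8, y in [10, 13]  -> 2 point(s)
  x = 6: RHS = 3, y in [7, 16]  -> 2 point(s)
  x = 7: RHS = 2, y in [5, 18]  -> 2 point(s)
  x = 11: RHS = 18, y in [8, 15]  -> 2 point(s)
  x = 14: RHS = 12, y in [9, 14]  -> 2 point(s)
  x = 15: RHS = 9, y in [3, 20]  -> 2 point(s)
  x = 16: RHS = 4, y in [2, 21]  -> 2 point(s)
  x = 17: RHS = 3, y in [7, 16]  -> 2 point(s)
  x = 18: RHS = 12, y in [9, 14]  -> 2 point(s)
Affine points: 20. Add the point at infinity: total = 21.

#E(F_23) = 21


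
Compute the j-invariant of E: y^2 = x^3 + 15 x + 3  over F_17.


Delta = -16(4 a^3 + 27 b^2) mod 17 = 7
-1728 * (4 a)^3 = -1728 * (4*15)^3 mod 17 = 5
j = 5 * 7^(-1) mod 17 = 8

j = 8 (mod 17)


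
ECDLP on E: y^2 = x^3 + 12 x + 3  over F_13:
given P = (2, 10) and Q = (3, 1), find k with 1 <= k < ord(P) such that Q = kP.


Enumerate multiples of P until we hit Q = (3, 1):
  1P = (2, 10)
  2P = (12, 4)
  3P = (3, 1)
Match found at i = 3.

k = 3


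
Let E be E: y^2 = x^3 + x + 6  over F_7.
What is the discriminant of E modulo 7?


4 a^3 + 27 b^2 = 4*1^3 + 27*6^2 = 4 + 972 = 976
Delta = -16 * (976) = -15616
Delta mod 7 = 1

Delta = 1 (mod 7)


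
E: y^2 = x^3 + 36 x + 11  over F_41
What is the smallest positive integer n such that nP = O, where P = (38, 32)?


Compute successive multiples of P until we hit O:
  1P = (38, 32)
  2P = (8, 27)
  3P = (3, 8)
  4P = (16, 3)
  5P = (10, 31)
  6P = (26, 27)
  7P = (27, 17)
  8P = (7, 14)
  ... (continuing to 49P)
  49P = O

ord(P) = 49


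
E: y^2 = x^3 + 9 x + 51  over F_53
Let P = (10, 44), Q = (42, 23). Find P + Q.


P != Q, so use the chord formula.
s = (y2 - y1) / (x2 - x1) = (32) / (32) mod 53 = 1
x3 = s^2 - x1 - x2 mod 53 = 1^2 - 10 - 42 = 2
y3 = s (x1 - x3) - y1 mod 53 = 1 * (10 - 2) - 44 = 17

P + Q = (2, 17)


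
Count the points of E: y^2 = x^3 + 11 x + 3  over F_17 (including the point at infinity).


For each x in F_17, count y with y^2 = x^3 + 11 x + 3 mod 17:
  x = 1: RHS = 15, y in [7, 10]  -> 2 point(s)
  x = 2: RHS = 16, y in [4, 13]  -> 2 point(s)
  x = 4: RHS = 9, y in [3, 14]  -> 2 point(s)
  x = 5: RHS = 13, y in [8, 9]  -> 2 point(s)
  x = 6: RHS = 13, y in [8, 9]  -> 2 point(s)
  x = 7: RHS = 15, y in [7, 10]  -> 2 point(s)
  x = 8: RHS = 8, y in [5, 12]  -> 2 point(s)
  x = 9: RHS = 15, y in [7, 10]  -> 2 point(s)
  x = 10: RHS = 8, y in [5, 12]  -> 2 point(s)
  x = 16: RHS = 8, y in [5, 12]  -> 2 point(s)
Affine points: 20. Add the point at infinity: total = 21.

#E(F_17) = 21


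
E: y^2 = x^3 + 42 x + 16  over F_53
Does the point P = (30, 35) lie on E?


Check whether y^2 = x^3 + 42 x + 16 (mod 53) for (x, y) = (30, 35).
LHS: y^2 = 35^2 mod 53 = 6
RHS: x^3 + 42 x + 16 = 30^3 + 42*30 + 16 mod 53 = 27
LHS != RHS

No, not on the curve


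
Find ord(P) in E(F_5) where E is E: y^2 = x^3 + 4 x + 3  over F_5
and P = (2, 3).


Compute successive multiples of P until we hit O:
  1P = (2, 3)
  2P = (2, 2)
  3P = O

ord(P) = 3


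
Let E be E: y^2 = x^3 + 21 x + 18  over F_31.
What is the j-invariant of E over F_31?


Delta = -16(4 a^3 + 27 b^2) mod 31 = 13
-1728 * (4 a)^3 = -1728 * (4*21)^3 mod 31 = 27
j = 27 * 13^(-1) mod 31 = 14

j = 14 (mod 31)


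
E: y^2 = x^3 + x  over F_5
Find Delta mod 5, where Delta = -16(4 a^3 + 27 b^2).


4 a^3 + 27 b^2 = 4*1^3 + 27*0^2 = 4 + 0 = 4
Delta = -16 * (4) = -64
Delta mod 5 = 1

Delta = 1 (mod 5)


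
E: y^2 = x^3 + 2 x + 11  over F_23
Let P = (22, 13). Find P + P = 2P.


Doubling: s = (3 x1^2 + a) / (2 y1)
s = (3*22^2 + 2) / (2*13) mod 23 = 17
x3 = s^2 - 2 x1 mod 23 = 17^2 - 2*22 = 15
y3 = s (x1 - x3) - y1 mod 23 = 17 * (22 - 15) - 13 = 14

2P = (15, 14)


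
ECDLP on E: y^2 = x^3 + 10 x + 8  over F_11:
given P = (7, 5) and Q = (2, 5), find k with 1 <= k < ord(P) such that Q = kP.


Enumerate multiples of P until we hit Q = (2, 5):
  1P = (7, 5)
  2P = (6, 3)
  3P = (2, 5)
Match found at i = 3.

k = 3


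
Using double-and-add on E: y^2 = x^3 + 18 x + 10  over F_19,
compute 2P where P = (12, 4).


k = 2 = 10_2 (binary, LSB first: 01)
Double-and-add from P = (12, 4):
  bit 0 = 0: acc unchanged = O
  bit 1 = 1: acc = O + (11, 0) = (11, 0)

2P = (11, 0)


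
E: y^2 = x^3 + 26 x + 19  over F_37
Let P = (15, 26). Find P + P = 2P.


Doubling: s = (3 x1^2 + a) / (2 y1)
s = (3*15^2 + 26) / (2*26) mod 37 = 27
x3 = s^2 - 2 x1 mod 37 = 27^2 - 2*15 = 33
y3 = s (x1 - x3) - y1 mod 37 = 27 * (15 - 33) - 26 = 6

2P = (33, 6)


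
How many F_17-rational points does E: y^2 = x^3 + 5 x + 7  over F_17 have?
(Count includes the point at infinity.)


For each x in F_17, count y with y^2 = x^3 + 5 x + 7 mod 17:
  x = 1: RHS = 13, y in [8, 9]  -> 2 point(s)
  x = 2: RHS = 8, y in [5, 12]  -> 2 point(s)
  x = 3: RHS = 15, y in [7, 10]  -> 2 point(s)
  x = 5: RHS = 4, y in [2, 15]  -> 2 point(s)
  x = 6: RHS = 15, y in [7, 10]  -> 2 point(s)
  x = 8: RHS = 15, y in [7, 10]  -> 2 point(s)
  x = 9: RHS = 16, y in [4, 13]  -> 2 point(s)
  x = 11: RHS = 16, y in [4, 13]  -> 2 point(s)
  x = 13: RHS = 8, y in [5, 12]  -> 2 point(s)
  x = 14: RHS = 16, y in [4, 13]  -> 2 point(s)
  x = 16: RHS = 1, y in [1, 16]  -> 2 point(s)
Affine points: 22. Add the point at infinity: total = 23.

#E(F_17) = 23


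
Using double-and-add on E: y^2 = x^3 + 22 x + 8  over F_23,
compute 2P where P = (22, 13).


k = 2 = 10_2 (binary, LSB first: 01)
Double-and-add from P = (22, 13):
  bit 0 = 0: acc unchanged = O
  bit 1 = 1: acc = O + (5, 6) = (5, 6)

2P = (5, 6)


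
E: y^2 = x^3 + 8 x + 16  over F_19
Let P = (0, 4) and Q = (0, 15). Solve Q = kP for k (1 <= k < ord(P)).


Enumerate multiples of P until we hit Q = (0, 15):
  1P = (0, 4)
  2P = (1, 14)
  3P = (4, 13)
  4P = (7, 4)
  5P = (12, 15)
  6P = (18, 8)
  7P = (17, 7)
  8P = (9, 0)
  9P = (17, 12)
  10P = (18, 11)
  11P = (12, 4)
  12P = (7, 15)
  13P = (4, 6)
  14P = (1, 5)
  15P = (0, 15)
Match found at i = 15.

k = 15


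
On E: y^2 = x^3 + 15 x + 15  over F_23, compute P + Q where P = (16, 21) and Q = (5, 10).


P != Q, so use the chord formula.
s = (y2 - y1) / (x2 - x1) = (12) / (12) mod 23 = 1
x3 = s^2 - x1 - x2 mod 23 = 1^2 - 16 - 5 = 3
y3 = s (x1 - x3) - y1 mod 23 = 1 * (16 - 3) - 21 = 15

P + Q = (3, 15)


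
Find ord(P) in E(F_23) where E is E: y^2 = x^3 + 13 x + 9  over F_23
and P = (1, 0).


Compute successive multiples of P until we hit O:
  1P = (1, 0)
  2P = O

ord(P) = 2


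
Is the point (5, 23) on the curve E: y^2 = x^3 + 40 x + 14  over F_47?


Check whether y^2 = x^3 + 40 x + 14 (mod 47) for (x, y) = (5, 23).
LHS: y^2 = 23^2 mod 47 = 12
RHS: x^3 + 40 x + 14 = 5^3 + 40*5 + 14 mod 47 = 10
LHS != RHS

No, not on the curve


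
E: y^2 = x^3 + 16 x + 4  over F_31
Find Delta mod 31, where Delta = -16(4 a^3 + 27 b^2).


4 a^3 + 27 b^2 = 4*16^3 + 27*4^2 = 16384 + 432 = 16816
Delta = -16 * (16816) = -269056
Delta mod 31 = 24

Delta = 24 (mod 31)


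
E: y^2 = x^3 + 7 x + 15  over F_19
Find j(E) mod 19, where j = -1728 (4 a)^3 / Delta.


Delta = -16(4 a^3 + 27 b^2) mod 19 = 16
-1728 * (4 a)^3 = -1728 * (4*7)^3 mod 19 = 7
j = 7 * 16^(-1) mod 19 = 4

j = 4 (mod 19)


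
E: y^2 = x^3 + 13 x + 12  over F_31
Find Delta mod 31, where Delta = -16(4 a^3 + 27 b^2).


4 a^3 + 27 b^2 = 4*13^3 + 27*12^2 = 8788 + 3888 = 12676
Delta = -16 * (12676) = -202816
Delta mod 31 = 17

Delta = 17 (mod 31)


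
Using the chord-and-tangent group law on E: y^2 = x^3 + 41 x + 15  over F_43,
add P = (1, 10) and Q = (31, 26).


P != Q, so use the chord formula.
s = (y2 - y1) / (x2 - x1) = (16) / (30) mod 43 = 12
x3 = s^2 - x1 - x2 mod 43 = 12^2 - 1 - 31 = 26
y3 = s (x1 - x3) - y1 mod 43 = 12 * (1 - 26) - 10 = 34

P + Q = (26, 34)


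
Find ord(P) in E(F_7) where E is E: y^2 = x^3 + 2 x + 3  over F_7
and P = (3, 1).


Compute successive multiples of P until we hit O:
  1P = (3, 1)
  2P = (3, 6)
  3P = O

ord(P) = 3


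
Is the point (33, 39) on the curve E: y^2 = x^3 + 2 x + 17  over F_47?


Check whether y^2 = x^3 + 2 x + 17 (mod 47) for (x, y) = (33, 39).
LHS: y^2 = 39^2 mod 47 = 17
RHS: x^3 + 2 x + 17 = 33^3 + 2*33 + 17 mod 47 = 18
LHS != RHS

No, not on the curve


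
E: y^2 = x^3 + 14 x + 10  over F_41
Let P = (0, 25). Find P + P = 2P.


Doubling: s = (3 x1^2 + a) / (2 y1)
s = (3*0^2 + 14) / (2*25) mod 41 = 38
x3 = s^2 - 2 x1 mod 41 = 38^2 - 2*0 = 9
y3 = s (x1 - x3) - y1 mod 41 = 38 * (0 - 9) - 25 = 2

2P = (9, 2)


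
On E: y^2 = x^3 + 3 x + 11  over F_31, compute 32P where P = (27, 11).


k = 32 = 100000_2 (binary, LSB first: 000001)
Double-and-add from P = (27, 11):
  bit 0 = 0: acc unchanged = O
  bit 1 = 0: acc unchanged = O
  bit 2 = 0: acc unchanged = O
  bit 3 = 0: acc unchanged = O
  bit 4 = 0: acc unchanged = O
  bit 5 = 1: acc = O + (29, 20) = (29, 20)

32P = (29, 20)


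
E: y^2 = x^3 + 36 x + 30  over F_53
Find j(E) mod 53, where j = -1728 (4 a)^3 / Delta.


Delta = -16(4 a^3 + 27 b^2) mod 53 = 44
-1728 * (4 a)^3 = -1728 * (4*36)^3 mod 53 = 39
j = 39 * 44^(-1) mod 53 = 31

j = 31 (mod 53)


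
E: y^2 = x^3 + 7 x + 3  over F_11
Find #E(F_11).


For each x in F_11, count y with y^2 = x^3 + 7 x + 3 mod 11:
  x = 0: RHS = 3, y in [5, 6]  -> 2 point(s)
  x = 1: RHS = 0, y in [0]  -> 1 point(s)
  x = 2: RHS = 3, y in [5, 6]  -> 2 point(s)
  x = 5: RHS = 9, y in [3, 8]  -> 2 point(s)
  x = 9: RHS = 3, y in [5, 6]  -> 2 point(s)
Affine points: 9. Add the point at infinity: total = 10.

#E(F_11) = 10


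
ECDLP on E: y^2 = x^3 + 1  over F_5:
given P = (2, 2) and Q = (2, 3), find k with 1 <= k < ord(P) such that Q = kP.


Enumerate multiples of P until we hit Q = (2, 3):
  1P = (2, 2)
  2P = (0, 4)
  3P = (4, 0)
  4P = (0, 1)
  5P = (2, 3)
Match found at i = 5.

k = 5


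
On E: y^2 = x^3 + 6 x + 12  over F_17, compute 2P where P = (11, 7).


Doubling: s = (3 x1^2 + a) / (2 y1)
s = (3*11^2 + 6) / (2*7) mod 17 = 13
x3 = s^2 - 2 x1 mod 17 = 13^2 - 2*11 = 11
y3 = s (x1 - x3) - y1 mod 17 = 13 * (11 - 11) - 7 = 10

2P = (11, 10)


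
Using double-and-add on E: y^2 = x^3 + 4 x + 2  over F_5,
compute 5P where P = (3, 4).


k = 5 = 101_2 (binary, LSB first: 101)
Double-and-add from P = (3, 4):
  bit 0 = 1: acc = O + (3, 4) = (3, 4)
  bit 1 = 0: acc unchanged = (3, 4)
  bit 2 = 1: acc = (3, 4) + (3, 4) = (3, 1)

5P = (3, 1)


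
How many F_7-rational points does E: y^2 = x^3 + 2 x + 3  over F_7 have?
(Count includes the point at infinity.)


For each x in F_7, count y with y^2 = x^3 + 2 x + 3 mod 7:
  x = 2: RHS = 1, y in [1, 6]  -> 2 point(s)
  x = 3: RHS = 1, y in [1, 6]  -> 2 point(s)
  x = 6: RHS = 0, y in [0]  -> 1 point(s)
Affine points: 5. Add the point at infinity: total = 6.

#E(F_7) = 6


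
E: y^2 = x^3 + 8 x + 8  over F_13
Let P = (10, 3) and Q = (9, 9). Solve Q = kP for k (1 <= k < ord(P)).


Enumerate multiples of P until we hit Q = (9, 9):
  1P = (10, 3)
  2P = (5, 11)
  3P = (12, 8)
  4P = (7, 11)
  5P = (6, 8)
  6P = (1, 2)
  7P = (11, 7)
  8P = (8, 5)
  9P = (9, 9)
Match found at i = 9.

k = 9


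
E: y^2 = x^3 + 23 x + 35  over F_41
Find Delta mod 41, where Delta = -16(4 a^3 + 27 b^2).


4 a^3 + 27 b^2 = 4*23^3 + 27*35^2 = 48668 + 33075 = 81743
Delta = -16 * (81743) = -1307888
Delta mod 41 = 12

Delta = 12 (mod 41)


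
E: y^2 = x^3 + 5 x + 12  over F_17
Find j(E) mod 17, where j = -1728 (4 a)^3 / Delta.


Delta = -16(4 a^3 + 27 b^2) mod 17 = 2
-1728 * (4 a)^3 = -1728 * (4*5)^3 mod 17 = 9
j = 9 * 2^(-1) mod 17 = 13

j = 13 (mod 17)


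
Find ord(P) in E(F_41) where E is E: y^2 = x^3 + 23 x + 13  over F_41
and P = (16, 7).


Compute successive multiples of P until we hit O:
  1P = (16, 7)
  2P = (34, 1)
  3P = (23, 9)
  4P = (23, 32)
  5P = (34, 40)
  6P = (16, 34)
  7P = O

ord(P) = 7


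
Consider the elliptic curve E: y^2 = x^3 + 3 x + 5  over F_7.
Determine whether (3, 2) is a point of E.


Check whether y^2 = x^3 + 3 x + 5 (mod 7) for (x, y) = (3, 2).
LHS: y^2 = 2^2 mod 7 = 4
RHS: x^3 + 3 x + 5 = 3^3 + 3*3 + 5 mod 7 = 6
LHS != RHS

No, not on the curve


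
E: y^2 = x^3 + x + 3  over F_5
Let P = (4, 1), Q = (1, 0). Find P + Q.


P != Q, so use the chord formula.
s = (y2 - y1) / (x2 - x1) = (4) / (2) mod 5 = 2
x3 = s^2 - x1 - x2 mod 5 = 2^2 - 4 - 1 = 4
y3 = s (x1 - x3) - y1 mod 5 = 2 * (4 - 4) - 1 = 4

P + Q = (4, 4)


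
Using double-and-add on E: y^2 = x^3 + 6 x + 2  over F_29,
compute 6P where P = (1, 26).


k = 6 = 110_2 (binary, LSB first: 011)
Double-and-add from P = (1, 26):
  bit 0 = 0: acc unchanged = O
  bit 1 = 1: acc = O + (22, 20) = (22, 20)
  bit 2 = 1: acc = (22, 20) + (21, 15) = (11, 6)

6P = (11, 6)


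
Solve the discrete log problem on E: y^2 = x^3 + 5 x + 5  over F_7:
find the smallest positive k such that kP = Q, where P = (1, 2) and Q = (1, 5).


Enumerate multiples of P until we hit Q = (1, 5):
  1P = (1, 2)
  2P = (2, 3)
  3P = (5, 1)
  4P = (5, 6)
  5P = (2, 4)
  6P = (1, 5)
Match found at i = 6.

k = 6


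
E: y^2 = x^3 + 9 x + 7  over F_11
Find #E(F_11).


For each x in F_11, count y with y^2 = x^3 + 9 x + 7 mod 11:
  x = 2: RHS = 0, y in [0]  -> 1 point(s)
  x = 5: RHS = 1, y in [1, 10]  -> 2 point(s)
  x = 9: RHS = 3, y in [5, 6]  -> 2 point(s)
Affine points: 5. Add the point at infinity: total = 6.

#E(F_11) = 6


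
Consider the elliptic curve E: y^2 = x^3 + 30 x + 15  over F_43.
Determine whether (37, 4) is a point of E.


Check whether y^2 = x^3 + 30 x + 15 (mod 43) for (x, y) = (37, 4).
LHS: y^2 = 4^2 mod 43 = 16
RHS: x^3 + 30 x + 15 = 37^3 + 30*37 + 15 mod 43 = 6
LHS != RHS

No, not on the curve


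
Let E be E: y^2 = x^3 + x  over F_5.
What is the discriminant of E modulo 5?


4 a^3 + 27 b^2 = 4*1^3 + 27*0^2 = 4 + 0 = 4
Delta = -16 * (4) = -64
Delta mod 5 = 1

Delta = 1 (mod 5)


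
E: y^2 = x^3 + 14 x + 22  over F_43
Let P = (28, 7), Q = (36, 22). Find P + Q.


P != Q, so use the chord formula.
s = (y2 - y1) / (x2 - x1) = (15) / (8) mod 43 = 18
x3 = s^2 - x1 - x2 mod 43 = 18^2 - 28 - 36 = 2
y3 = s (x1 - x3) - y1 mod 43 = 18 * (28 - 2) - 7 = 31

P + Q = (2, 31)


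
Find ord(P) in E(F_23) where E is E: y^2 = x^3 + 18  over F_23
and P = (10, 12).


Compute successive multiples of P until we hit O:
  1P = (10, 12)
  2P = (4, 17)
  3P = (18, 10)
  4P = (8, 22)
  5P = (7, 19)
  6P = (14, 5)
  7P = (15, 14)
  8P = (0, 15)
  ... (continuing to 24P)
  24P = O

ord(P) = 24


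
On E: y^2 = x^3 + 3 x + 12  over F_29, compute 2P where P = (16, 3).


Doubling: s = (3 x1^2 + a) / (2 y1)
s = (3*16^2 + 3) / (2*3) mod 29 = 27
x3 = s^2 - 2 x1 mod 29 = 27^2 - 2*16 = 1
y3 = s (x1 - x3) - y1 mod 29 = 27 * (16 - 1) - 3 = 25

2P = (1, 25)


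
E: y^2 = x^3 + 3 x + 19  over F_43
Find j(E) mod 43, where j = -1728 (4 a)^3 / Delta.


Delta = -16(4 a^3 + 27 b^2) mod 43 = 1
-1728 * (4 a)^3 = -1728 * (4*3)^3 mod 43 = 22
j = 22 * 1^(-1) mod 43 = 22

j = 22 (mod 43)


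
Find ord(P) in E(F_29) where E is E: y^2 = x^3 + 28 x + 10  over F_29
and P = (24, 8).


Compute successive multiples of P until we hit O:
  1P = (24, 8)
  2P = (11, 5)
  3P = (27, 27)
  4P = (2, 25)
  5P = (16, 28)
  6P = (17, 18)
  7P = (22, 14)
  8P = (21, 12)
  ... (continuing to 27P)
  27P = O

ord(P) = 27


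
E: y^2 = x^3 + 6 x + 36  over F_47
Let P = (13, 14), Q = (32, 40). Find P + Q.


P != Q, so use the chord formula.
s = (y2 - y1) / (x2 - x1) = (26) / (19) mod 47 = 36
x3 = s^2 - x1 - x2 mod 47 = 36^2 - 13 - 32 = 29
y3 = s (x1 - x3) - y1 mod 47 = 36 * (13 - 29) - 14 = 21

P + Q = (29, 21)


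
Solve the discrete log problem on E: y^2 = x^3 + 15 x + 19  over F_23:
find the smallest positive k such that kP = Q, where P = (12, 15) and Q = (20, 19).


Enumerate multiples of P until we hit Q = (20, 19):
  1P = (12, 15)
  2P = (17, 14)
  3P = (6, 16)
  4P = (21, 21)
  5P = (16, 13)
  6P = (1, 14)
  7P = (14, 12)
  8P = (5, 9)
  9P = (18, 16)
  10P = (9, 20)
  11P = (15, 13)
  12P = (22, 7)
  13P = (20, 19)
Match found at i = 13.

k = 13


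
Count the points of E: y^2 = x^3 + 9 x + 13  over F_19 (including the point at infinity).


For each x in F_19, count y with y^2 = x^3 + 9 x + 13 mod 19:
  x = 1: RHS = 4, y in [2, 17]  -> 2 point(s)
  x = 2: RHS = 1, y in [1, 18]  -> 2 point(s)
  x = 6: RHS = 17, y in [6, 13]  -> 2 point(s)
  x = 7: RHS = 1, y in [1, 18]  -> 2 point(s)
  x = 9: RHS = 6, y in [5, 14]  -> 2 point(s)
  x = 10: RHS = 1, y in [1, 18]  -> 2 point(s)
  x = 12: RHS = 6, y in [5, 14]  -> 2 point(s)
  x = 13: RHS = 9, y in [3, 16]  -> 2 point(s)
  x = 16: RHS = 16, y in [4, 15]  -> 2 point(s)
  x = 17: RHS = 6, y in [5, 14]  -> 2 point(s)
Affine points: 20. Add the point at infinity: total = 21.

#E(F_19) = 21


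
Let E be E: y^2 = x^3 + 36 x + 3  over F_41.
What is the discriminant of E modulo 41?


4 a^3 + 27 b^2 = 4*36^3 + 27*3^2 = 186624 + 243 = 186867
Delta = -16 * (186867) = -2989872
Delta mod 41 = 12

Delta = 12 (mod 41)


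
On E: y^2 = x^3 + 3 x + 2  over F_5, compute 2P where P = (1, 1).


Doubling: s = (3 x1^2 + a) / (2 y1)
s = (3*1^2 + 3) / (2*1) mod 5 = 3
x3 = s^2 - 2 x1 mod 5 = 3^2 - 2*1 = 2
y3 = s (x1 - x3) - y1 mod 5 = 3 * (1 - 2) - 1 = 1

2P = (2, 1)


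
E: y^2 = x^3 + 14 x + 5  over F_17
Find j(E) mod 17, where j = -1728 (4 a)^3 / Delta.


Delta = -16(4 a^3 + 27 b^2) mod 17 = 6
-1728 * (4 a)^3 = -1728 * (4*14)^3 mod 17 = 2
j = 2 * 6^(-1) mod 17 = 6

j = 6 (mod 17)


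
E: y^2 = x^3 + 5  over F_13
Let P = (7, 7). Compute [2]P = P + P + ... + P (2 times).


k = 2 = 10_2 (binary, LSB first: 01)
Double-and-add from P = (7, 7):
  bit 0 = 0: acc unchanged = O
  bit 1 = 1: acc = O + (2, 0) = (2, 0)

2P = (2, 0)


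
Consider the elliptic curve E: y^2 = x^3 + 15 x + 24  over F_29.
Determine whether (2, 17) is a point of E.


Check whether y^2 = x^3 + 15 x + 24 (mod 29) for (x, y) = (2, 17).
LHS: y^2 = 17^2 mod 29 = 28
RHS: x^3 + 15 x + 24 = 2^3 + 15*2 + 24 mod 29 = 4
LHS != RHS

No, not on the curve


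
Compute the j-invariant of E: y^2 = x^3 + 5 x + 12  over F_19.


Delta = -16(4 a^3 + 27 b^2) mod 19 = 16
-1728 * (4 a)^3 = -1728 * (4*5)^3 mod 19 = 1
j = 1 * 16^(-1) mod 19 = 6

j = 6 (mod 19)


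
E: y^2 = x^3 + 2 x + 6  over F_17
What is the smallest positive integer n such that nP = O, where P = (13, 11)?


Compute successive multiples of P until we hit O:
  1P = (13, 11)
  2P = (6, 8)
  3P = (2, 1)
  4P = (1, 3)
  5P = (11, 13)
  6P = (11, 4)
  7P = (1, 14)
  8P = (2, 16)
  ... (continuing to 11P)
  11P = O

ord(P) = 11


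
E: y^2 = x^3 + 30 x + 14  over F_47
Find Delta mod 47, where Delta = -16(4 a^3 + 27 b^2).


4 a^3 + 27 b^2 = 4*30^3 + 27*14^2 = 108000 + 5292 = 113292
Delta = -16 * (113292) = -1812672
Delta mod 47 = 24

Delta = 24 (mod 47)


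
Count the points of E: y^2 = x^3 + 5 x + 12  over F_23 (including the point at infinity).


For each x in F_23, count y with y^2 = x^3 + 5 x + 12 mod 23:
  x = 0: RHS = 12, y in [9, 14]  -> 2 point(s)
  x = 1: RHS = 18, y in [8, 15]  -> 2 point(s)
  x = 3: RHS = 8, y in [10, 13]  -> 2 point(s)
  x = 4: RHS = 4, y in [2, 21]  -> 2 point(s)
  x = 5: RHS = 1, y in [1, 22]  -> 2 point(s)
  x = 8: RHS = 12, y in [9, 14]  -> 2 point(s)
  x = 9: RHS = 4, y in [2, 21]  -> 2 point(s)
  x = 10: RHS = 4, y in [2, 21]  -> 2 point(s)
  x = 11: RHS = 18, y in [8, 15]  -> 2 point(s)
  x = 12: RHS = 6, y in [11, 12]  -> 2 point(s)
  x = 15: RHS = 12, y in [9, 14]  -> 2 point(s)
  x = 16: RHS = 2, y in [5, 18]  -> 2 point(s)
  x = 18: RHS = 0, y in [0]  -> 1 point(s)
  x = 20: RHS = 16, y in [4, 19]  -> 2 point(s)
  x = 22: RHS = 6, y in [11, 12]  -> 2 point(s)
Affine points: 29. Add the point at infinity: total = 30.

#E(F_23) = 30
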